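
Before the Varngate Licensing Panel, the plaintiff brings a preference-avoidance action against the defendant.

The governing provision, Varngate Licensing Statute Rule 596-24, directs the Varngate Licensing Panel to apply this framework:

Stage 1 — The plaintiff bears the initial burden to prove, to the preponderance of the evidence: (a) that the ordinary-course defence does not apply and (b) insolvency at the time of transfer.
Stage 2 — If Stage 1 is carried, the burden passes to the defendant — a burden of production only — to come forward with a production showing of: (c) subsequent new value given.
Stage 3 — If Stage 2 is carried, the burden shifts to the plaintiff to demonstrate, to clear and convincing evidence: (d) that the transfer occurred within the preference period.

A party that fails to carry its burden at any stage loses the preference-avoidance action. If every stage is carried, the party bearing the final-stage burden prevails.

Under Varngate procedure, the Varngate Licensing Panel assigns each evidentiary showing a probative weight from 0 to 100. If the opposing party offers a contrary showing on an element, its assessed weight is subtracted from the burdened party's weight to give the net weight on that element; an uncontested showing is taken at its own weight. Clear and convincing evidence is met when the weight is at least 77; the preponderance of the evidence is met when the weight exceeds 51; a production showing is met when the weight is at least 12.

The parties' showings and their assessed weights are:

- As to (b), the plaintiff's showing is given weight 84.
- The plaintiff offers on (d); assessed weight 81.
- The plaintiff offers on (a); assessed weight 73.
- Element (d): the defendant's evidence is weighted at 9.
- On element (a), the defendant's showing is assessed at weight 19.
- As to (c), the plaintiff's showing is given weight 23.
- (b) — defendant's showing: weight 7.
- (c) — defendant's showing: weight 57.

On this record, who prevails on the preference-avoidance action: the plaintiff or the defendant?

Stage 1 — burden on plaintiff; standard: the preponderance of the evidence (weight exceeds 51).
    (a): 73 − 19 = 54 > 51 [met]
    (b): 84 − 7 = 77 > 51 [met]
  Stage 1 carried; the burden shifts to the defendant.
Stage 2 — burden on defendant; standard: a production showing (weight is at least 12).
    (c): 57 − 23 = 34 ≥ 12 [met]
  The defendant carries Stage 2; the plaintiff now bears the burden.
Stage 3 — burden on plaintiff; standard: clear and convincing evidence (weight is at least 77).
    (d): 81 − 9 = 72 < 77 [not met]
  The plaintiff does not carry Stage 3.
So the defendant prevails.

defendant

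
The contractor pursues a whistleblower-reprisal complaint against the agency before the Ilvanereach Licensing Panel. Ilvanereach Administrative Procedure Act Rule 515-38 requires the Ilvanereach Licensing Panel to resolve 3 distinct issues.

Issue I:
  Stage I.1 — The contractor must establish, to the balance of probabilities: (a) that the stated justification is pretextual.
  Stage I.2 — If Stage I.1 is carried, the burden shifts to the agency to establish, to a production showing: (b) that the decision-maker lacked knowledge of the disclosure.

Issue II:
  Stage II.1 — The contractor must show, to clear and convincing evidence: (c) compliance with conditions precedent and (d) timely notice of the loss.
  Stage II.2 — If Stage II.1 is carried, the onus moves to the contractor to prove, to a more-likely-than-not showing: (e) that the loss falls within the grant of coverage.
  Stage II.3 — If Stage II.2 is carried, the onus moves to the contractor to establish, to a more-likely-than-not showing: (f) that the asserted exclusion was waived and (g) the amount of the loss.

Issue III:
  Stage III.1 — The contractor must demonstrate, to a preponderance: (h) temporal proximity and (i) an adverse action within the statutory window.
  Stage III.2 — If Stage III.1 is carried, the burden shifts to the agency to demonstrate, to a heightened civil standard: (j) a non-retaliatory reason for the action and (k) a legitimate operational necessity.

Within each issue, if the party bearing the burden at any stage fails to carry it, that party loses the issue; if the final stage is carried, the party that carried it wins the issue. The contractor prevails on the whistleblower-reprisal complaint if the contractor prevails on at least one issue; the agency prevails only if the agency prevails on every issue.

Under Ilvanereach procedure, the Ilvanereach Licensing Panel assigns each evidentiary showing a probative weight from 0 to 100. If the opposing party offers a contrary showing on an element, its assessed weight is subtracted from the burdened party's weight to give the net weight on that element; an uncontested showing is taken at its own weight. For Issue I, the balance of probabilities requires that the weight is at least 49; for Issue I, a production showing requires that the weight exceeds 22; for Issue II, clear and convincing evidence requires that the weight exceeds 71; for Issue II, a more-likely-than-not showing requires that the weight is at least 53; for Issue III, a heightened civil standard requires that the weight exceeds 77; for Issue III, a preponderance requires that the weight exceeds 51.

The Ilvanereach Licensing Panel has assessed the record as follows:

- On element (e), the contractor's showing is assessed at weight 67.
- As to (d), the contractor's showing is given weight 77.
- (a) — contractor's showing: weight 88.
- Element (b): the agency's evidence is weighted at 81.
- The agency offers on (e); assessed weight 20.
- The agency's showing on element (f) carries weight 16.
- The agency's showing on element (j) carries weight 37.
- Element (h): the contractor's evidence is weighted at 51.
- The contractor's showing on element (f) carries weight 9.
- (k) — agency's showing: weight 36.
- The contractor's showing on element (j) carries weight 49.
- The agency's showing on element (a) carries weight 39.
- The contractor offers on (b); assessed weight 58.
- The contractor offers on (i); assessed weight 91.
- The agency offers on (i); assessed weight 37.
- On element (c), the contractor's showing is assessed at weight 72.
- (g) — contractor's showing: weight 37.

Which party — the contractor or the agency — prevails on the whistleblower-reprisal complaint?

— Issue I —
Stage I.1 — burden on contractor; standard: the balance of probabilities (weight is at least 49).
    (a): 88 − 39 = 49 ≥ 49 [met]
  All elements met. The burden passes to the agency.
Stage I.2 — burden on agency; standard: a production showing (weight exceeds 22).
    (b): 81 − 58 = 23 > 22 [met]
  The agency carries the last stage.
With every stage satisfied, the agency prevails on this issue.
— Issue II —
At Stage II.1 the contractor must meet clear and convincing evidence (weight exceeds 71): on (c) the weight is 72, which does exceed 71, so (c) meets the standard; on (d) the weight is 77, which does exceed 71, so (d) meets the standard.
  Stage II.1 is satisfied; the contractor continues to bear the burden.
At Stage II.2 the contractor must meet a more-likely-than-not showing (weight is at least 53): on (e) the weight is 67 less the opposing 20 gives net 47, which does not reach 53, so (e) does not meet the standard.
  Stage II.2 not carried; the contractor fails its burden.
So the agency prevails on this issue.
— Issue III —
Stage III.1 — burden on contractor; standard: a preponderance (weight exceeds 51).
    (h): 51 ≤ 51 [not met]
    (i): 91 − 37 = 54 > 51 [met]
  The contractor does not carry Stage III.1.
The agency prevails on this issue.
Per-issue: Issue I → agency; Issue II → agency; Issue III → agency. The contractor must prevail on at least one issue; overall, the agency prevails.

agency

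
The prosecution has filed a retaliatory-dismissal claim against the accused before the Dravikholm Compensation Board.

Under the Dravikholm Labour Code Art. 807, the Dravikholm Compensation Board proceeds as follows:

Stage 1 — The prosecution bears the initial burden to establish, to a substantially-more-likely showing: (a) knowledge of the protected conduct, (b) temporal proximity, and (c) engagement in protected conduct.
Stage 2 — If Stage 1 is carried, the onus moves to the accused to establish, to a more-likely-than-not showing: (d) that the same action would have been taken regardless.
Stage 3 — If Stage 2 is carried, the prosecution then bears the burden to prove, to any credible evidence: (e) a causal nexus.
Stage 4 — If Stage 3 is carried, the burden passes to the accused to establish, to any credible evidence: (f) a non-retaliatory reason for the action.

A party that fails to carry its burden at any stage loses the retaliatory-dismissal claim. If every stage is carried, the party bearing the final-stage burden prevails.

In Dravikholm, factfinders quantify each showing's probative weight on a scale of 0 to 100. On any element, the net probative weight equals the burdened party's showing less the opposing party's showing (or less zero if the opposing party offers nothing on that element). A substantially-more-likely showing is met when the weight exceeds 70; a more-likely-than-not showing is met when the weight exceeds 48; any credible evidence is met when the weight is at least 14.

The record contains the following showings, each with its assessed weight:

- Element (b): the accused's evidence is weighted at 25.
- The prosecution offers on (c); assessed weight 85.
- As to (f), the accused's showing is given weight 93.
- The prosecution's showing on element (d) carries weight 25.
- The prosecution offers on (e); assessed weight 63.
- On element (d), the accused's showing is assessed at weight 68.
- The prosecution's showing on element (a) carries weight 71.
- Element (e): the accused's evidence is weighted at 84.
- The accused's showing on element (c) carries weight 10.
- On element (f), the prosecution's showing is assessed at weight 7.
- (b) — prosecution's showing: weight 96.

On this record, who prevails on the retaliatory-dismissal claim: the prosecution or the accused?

prosecution

Stage 1 (prosecution, a substantially-more-likely showing, weight exceeds 70): (a) 71 > 70 — meets; (b) net 96−25=71 > 70 — meets; (c) net 85−10=75 > 70 — meets.
  Stage 1 is satisfied; the onus moves to the accused.
Stage 2 (accused, a more-likely-than-not showing, weight exceeds 48): (d) net 68−25=43 ≤ 48 — fails.
  The accused does not carry Stage 2.
The prosecution prevails.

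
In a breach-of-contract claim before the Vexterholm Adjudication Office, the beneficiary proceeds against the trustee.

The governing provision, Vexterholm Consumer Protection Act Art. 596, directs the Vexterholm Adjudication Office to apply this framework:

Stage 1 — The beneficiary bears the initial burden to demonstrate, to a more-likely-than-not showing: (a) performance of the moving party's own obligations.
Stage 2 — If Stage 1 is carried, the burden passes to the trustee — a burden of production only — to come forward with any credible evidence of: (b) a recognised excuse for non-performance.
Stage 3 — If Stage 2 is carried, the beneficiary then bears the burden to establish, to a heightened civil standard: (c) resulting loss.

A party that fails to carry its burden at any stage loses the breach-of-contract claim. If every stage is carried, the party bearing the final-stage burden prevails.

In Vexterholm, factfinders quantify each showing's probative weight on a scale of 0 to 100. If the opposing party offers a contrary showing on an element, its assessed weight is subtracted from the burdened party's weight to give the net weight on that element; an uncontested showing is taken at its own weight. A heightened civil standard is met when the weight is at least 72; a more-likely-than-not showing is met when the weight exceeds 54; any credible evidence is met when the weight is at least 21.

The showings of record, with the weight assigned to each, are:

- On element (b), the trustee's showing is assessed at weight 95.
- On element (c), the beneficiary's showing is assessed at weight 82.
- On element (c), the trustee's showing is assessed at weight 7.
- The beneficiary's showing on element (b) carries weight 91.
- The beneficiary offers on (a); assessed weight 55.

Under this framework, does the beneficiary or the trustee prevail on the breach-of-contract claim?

Stage 1 (beneficiary, a more-likely-than-not showing, weight exceeds 54): (a) 55 > 54 — meets.
  The beneficiary carries Stage 1; the trustee now bears the burden.
Stage 2 (trustee, any credible evidence, weight is at least 21): (b) net 95−91=4 < 21 — fails.
  Stage 2 not carried; the trustee fails its burden.
The beneficiary prevails.

beneficiary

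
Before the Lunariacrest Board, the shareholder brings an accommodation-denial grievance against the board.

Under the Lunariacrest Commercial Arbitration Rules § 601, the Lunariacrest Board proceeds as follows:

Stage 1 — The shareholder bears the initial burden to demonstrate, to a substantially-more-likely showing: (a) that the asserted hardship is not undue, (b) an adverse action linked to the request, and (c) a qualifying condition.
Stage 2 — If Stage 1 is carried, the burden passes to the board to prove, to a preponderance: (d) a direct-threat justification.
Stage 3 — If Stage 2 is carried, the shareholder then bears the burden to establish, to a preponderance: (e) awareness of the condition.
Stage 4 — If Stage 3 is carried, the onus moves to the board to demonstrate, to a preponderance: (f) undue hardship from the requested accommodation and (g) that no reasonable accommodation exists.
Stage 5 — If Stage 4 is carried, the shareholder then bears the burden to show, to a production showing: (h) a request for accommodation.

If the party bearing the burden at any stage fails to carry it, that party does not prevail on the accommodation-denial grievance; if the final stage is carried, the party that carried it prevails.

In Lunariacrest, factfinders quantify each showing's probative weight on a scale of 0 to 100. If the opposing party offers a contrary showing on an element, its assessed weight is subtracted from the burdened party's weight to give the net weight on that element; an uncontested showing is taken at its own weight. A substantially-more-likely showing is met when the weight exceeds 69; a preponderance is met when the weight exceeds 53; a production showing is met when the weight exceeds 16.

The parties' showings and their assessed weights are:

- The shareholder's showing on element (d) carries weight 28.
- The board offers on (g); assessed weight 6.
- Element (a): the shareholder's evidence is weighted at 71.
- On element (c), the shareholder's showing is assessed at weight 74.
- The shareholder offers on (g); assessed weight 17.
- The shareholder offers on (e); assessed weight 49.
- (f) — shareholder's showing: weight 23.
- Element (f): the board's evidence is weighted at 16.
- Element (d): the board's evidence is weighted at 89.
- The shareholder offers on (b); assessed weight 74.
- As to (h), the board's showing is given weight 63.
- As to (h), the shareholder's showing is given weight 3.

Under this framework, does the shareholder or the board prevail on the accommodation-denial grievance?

Stage 1 (shareholder, a substantially-more-likely showing, weight exceeds 69): (a) 71 > 69 — meets; (b) 74 > 69 — meets; (c) 74 > 69 — meets.
  Stage 1 carried; the burden shifts to the board.
Stage 2 (board, a preponderance, weight exceeds 53): (d) net 89−28=61 > 53 — meets.
  Stage 2 is satisfied; the onus moves to the shareholder.
Stage 3 (shareholder, a preponderance, weight exceeds 53): (e) 49 ≤ 53 — fails.
  The shareholder does not carry Stage 3.
The board prevails.

board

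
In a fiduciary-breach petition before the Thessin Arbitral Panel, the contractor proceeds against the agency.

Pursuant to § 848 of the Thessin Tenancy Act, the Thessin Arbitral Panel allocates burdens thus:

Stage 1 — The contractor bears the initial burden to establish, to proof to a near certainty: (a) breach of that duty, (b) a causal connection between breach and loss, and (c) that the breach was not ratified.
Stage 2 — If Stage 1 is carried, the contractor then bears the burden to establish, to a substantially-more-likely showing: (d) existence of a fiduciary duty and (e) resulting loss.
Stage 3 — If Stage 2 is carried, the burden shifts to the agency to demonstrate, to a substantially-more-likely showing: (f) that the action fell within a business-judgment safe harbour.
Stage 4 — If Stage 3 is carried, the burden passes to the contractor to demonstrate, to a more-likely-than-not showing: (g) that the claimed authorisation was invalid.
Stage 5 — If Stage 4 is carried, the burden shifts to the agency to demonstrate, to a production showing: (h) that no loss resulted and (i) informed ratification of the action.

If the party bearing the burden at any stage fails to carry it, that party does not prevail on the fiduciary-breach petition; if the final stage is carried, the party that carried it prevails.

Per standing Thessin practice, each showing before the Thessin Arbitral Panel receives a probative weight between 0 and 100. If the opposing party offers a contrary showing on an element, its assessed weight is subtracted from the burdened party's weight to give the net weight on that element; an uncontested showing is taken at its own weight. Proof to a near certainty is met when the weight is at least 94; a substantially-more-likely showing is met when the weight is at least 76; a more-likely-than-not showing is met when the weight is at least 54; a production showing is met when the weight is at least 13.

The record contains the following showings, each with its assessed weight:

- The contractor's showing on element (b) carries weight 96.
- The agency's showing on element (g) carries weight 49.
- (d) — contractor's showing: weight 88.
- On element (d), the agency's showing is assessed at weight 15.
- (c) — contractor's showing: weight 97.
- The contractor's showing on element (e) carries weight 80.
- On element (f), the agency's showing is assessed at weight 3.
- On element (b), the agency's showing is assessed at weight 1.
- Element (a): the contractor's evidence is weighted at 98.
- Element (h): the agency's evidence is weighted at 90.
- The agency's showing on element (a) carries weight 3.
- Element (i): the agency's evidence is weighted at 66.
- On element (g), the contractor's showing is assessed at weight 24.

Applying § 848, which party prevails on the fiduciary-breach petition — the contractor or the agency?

agency

Stage 1 (contractor, proof to a near certainty, weight is at least 94): (a) net 98−3=95 ≥ 94 — meets; (b) net 96−1=95 ≥ 94 — meets; (c) 97 ≥ 94 — meets.
  All elements met. The contractor retains the burden for Stage 2.
Stage 2 (contractor, a substantially-more-likely showing, weight is at least 76): (d) net 88−15=73 < 76 — fails; (e) 80 ≥ 76 — meets.
  The contractor does not carry Stage 2.
So the agency prevails.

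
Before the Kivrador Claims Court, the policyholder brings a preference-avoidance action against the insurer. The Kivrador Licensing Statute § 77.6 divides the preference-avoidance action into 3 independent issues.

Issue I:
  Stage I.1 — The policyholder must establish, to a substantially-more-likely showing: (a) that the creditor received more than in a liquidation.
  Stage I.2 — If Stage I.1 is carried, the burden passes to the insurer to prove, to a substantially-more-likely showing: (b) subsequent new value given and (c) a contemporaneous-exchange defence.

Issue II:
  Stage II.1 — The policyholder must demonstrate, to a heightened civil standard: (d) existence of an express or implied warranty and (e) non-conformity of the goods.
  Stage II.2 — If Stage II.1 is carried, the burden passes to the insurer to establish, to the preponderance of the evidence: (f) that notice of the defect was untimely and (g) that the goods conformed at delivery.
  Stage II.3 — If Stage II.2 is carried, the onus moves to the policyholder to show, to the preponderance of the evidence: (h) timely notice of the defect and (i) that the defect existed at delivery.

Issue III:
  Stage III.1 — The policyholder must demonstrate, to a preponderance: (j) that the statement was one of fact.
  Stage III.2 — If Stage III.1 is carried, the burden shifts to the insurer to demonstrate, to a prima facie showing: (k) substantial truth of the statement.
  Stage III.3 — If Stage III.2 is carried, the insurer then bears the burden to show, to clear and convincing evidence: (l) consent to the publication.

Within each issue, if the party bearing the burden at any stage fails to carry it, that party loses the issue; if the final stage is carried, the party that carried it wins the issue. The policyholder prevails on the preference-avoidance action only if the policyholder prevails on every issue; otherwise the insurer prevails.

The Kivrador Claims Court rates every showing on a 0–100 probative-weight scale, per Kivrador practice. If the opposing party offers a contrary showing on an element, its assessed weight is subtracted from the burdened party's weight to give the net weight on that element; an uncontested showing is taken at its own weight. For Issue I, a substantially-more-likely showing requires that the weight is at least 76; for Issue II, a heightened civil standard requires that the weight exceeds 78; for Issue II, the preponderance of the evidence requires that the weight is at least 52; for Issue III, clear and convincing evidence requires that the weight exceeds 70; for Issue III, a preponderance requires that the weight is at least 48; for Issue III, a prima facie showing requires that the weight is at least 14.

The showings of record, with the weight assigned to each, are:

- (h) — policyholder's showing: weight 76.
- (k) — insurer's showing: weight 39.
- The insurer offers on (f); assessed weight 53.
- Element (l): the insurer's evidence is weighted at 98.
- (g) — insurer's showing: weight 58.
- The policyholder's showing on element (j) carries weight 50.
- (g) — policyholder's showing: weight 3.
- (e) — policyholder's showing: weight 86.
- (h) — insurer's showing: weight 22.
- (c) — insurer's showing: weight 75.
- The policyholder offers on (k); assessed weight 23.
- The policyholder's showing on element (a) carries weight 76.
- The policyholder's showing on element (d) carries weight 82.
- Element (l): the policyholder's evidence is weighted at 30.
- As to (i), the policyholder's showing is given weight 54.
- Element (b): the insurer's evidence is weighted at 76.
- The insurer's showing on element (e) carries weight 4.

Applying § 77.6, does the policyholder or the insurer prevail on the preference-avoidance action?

policyholder

— Issue I —
Stage I.1 — burden on policyholder; standard: a substantially-more-likely showing (weight is at least 76).
    (a): 76 ≥ 76 [met]
  Stage I.1 is satisfied; the onus moves to the insurer.
Stage I.2 — burden on insurer; standard: a substantially-more-likely showing (weight is at least 76).
    (b): 76 ≥ 76 [met]
    (c): 75 < 76 [not met]
  Not every element is met, so the insurer fails to carry Stage I.2.
So the policyholder prevails on this issue.
— Issue II —
Stage II.1 — burden on policyholder; standard: a heightened civil standard (weight exceeds 78).
    (d): 82 > 78 [met]
    (e): 86 − 4 = 82 > 78 [met]
  All elements met. The burden passes to the insurer.
Stage II.2 — burden on insurer; standard: the preponderance of the evidence (weight is at least 52).
    (f): 53 ≥ 52 [met]
    (g): 58 − 3 = 55 ≥ 52 [met]
  The insurer carries Stage II.2; the policyholder now bears the burden.
Stage II.3 — burden on policyholder; standard: the preponderance of the evidence (weight is at least 52).
    (h): 76 − 22 = 54 ≥ 52 [met]
    (i): 54 ≥ 52 [met]
  The policyholder carries the last stage.
All stages carried — the policyholder prevails on this issue.
— Issue III —
Stage III.1 — burden on policyholder; standard: a preponderance (weight is at least 48).
    (j): 50 ≥ 48 [met]
  The policyholder carries Stage III.1; the insurer now bears the burden.
Stage III.2 — burden on insurer; standard: a prima facie showing (weight is at least 14).
    (k): 39 − 23 = 16 ≥ 14 [met]
  All elements met. The insurer retains the burden for Stage III.3.
Stage III.3 — burden on insurer; standard: clear and convincing evidence (weight exceeds 70).
    (l): 98 − 30 = 68 ≤ 70 [not met]
  Not every element is met, so the insurer fails to carry Stage III.3.
So the policyholder prevails on this issue.
Per-issue: Issue I → policyholder; Issue II → policyholder; Issue III → policyholder. The policyholder must prevail on every issue; overall, the policyholder prevails.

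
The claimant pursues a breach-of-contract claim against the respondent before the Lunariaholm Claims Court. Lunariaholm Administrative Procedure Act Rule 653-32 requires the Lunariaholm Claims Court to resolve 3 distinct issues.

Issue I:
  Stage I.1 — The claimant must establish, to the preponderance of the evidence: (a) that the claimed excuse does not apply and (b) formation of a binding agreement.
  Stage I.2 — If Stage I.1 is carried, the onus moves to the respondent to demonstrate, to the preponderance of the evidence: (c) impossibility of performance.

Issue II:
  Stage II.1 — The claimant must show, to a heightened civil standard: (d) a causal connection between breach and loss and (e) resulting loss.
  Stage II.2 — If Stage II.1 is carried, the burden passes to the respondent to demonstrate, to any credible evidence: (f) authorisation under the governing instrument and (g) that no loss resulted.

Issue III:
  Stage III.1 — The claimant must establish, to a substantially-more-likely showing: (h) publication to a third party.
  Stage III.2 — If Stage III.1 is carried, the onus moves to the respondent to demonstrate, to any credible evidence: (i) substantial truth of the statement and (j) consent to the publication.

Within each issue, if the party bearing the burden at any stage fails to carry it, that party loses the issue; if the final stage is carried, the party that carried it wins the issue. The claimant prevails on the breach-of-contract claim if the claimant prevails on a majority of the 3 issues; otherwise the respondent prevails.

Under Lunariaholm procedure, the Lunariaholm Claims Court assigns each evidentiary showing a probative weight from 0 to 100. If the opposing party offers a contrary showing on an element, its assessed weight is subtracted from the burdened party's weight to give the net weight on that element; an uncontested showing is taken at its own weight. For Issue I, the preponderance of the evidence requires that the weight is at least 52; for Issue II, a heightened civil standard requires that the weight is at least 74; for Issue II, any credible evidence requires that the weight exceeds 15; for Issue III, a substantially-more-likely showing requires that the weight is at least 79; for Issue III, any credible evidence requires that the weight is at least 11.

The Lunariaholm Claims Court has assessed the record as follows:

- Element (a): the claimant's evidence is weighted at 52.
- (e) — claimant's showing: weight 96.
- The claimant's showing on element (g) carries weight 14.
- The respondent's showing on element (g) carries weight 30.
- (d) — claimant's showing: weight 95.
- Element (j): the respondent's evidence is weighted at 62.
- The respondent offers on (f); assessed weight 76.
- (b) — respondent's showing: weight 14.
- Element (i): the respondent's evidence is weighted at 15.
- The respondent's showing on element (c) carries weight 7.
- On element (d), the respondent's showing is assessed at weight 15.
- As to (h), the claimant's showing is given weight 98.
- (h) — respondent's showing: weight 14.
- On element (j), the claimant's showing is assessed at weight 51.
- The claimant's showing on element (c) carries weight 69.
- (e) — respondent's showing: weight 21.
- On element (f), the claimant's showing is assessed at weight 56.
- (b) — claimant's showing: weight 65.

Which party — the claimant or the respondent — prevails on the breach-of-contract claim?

respondent

— Issue I —
Stage I.1 — burden on claimant; standard: the preponderance of the evidence (weight is at least 52).
    (a): 52 ≥ 52 [met]
    (b): 65 − 14 = 51 < 52 [not met]
  Not every element is met, so the claimant fails to carry Stage I.1.
The respondent prevails on this issue.
— Issue II —
At Stage II.1 the claimant must meet a heightened civil standard (weight is at least 74): on (d) the weight is 95 less the opposing 15 gives net 80, ≥ 74, so (d) meets the standard; on (e) the weight is 96 less the opposing 21 gives net 75, ≥ 74, so (e) meets the standard.
  Stage II.1 is satisfied; the onus moves to the respondent.
At Stage II.2 the respondent must meet any credible evidence (weight exceeds 15): on (f) the weight is 76 less the opposing 56 gives net 20, > 15, so (f) meets the standard; on (g) the weight is 30 less the opposing 14 gives net 16, which does exceed 15, so (g) meets the standard.
  Stage II.2 carried; the final stage is satisfied.
With every stage satisfied, the respondent prevails on this issue.
— Issue III —
Stage III.1 (claimant, a substantially-more-likely showing, weight is at least 79): (h) net 98−14=84 ≥ 79 — meets.
  The claimant carries Stage III.1; the respondent now bears the burden.
Stage III.2 (respondent, any credible evidence, weight is at least 11): (i) 15 ≥ 11 — meets; (j) net 62−51=11 ≥ 11 — meets.
  All elements met at the final stage.
Every stage carried; the respondent prevails on this issue.
Per-issue: Issue I → respondent; Issue II → respondent; Issue III → respondent. The claimant must prevail on a majority of issues; overall, the respondent prevails.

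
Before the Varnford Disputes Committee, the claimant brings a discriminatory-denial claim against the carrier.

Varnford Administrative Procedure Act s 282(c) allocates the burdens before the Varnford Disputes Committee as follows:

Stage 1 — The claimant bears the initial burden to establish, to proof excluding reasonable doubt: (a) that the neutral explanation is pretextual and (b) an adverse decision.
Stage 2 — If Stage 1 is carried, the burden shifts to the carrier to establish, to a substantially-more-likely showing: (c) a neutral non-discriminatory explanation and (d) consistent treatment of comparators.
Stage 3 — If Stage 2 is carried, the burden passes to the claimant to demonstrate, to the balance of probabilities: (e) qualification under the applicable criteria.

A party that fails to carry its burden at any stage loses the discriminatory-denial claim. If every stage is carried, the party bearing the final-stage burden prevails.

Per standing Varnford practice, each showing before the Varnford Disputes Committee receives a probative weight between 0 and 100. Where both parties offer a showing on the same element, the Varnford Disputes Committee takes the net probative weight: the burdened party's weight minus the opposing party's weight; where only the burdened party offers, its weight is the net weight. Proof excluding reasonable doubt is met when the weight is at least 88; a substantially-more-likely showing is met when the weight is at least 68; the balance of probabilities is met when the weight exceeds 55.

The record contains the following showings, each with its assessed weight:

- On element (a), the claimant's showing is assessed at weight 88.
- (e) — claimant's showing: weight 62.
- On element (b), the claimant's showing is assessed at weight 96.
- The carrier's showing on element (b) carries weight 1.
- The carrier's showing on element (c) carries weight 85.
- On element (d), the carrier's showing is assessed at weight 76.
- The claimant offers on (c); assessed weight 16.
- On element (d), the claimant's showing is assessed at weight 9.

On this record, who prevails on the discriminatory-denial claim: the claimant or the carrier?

Stage 1 (claimant, proof excluding reasonable doubt, weight is at least 88): (a) 88 ≥ 88 — meets; (b) net 96−1=95 ≥ 88 — meets.
  All elements met. The burden passes to the carrier.
Stage 2 (carrier, a substantially-more-likely showing, weight is at least 68): (c) net 85−16=69 ≥ 68 — meets; (d) net 76−9=67 < 68 — fails.
  Stage 2 not carried; the carrier fails its burden.
The analysis ends at Stage 2; the claimant prevails.

claimant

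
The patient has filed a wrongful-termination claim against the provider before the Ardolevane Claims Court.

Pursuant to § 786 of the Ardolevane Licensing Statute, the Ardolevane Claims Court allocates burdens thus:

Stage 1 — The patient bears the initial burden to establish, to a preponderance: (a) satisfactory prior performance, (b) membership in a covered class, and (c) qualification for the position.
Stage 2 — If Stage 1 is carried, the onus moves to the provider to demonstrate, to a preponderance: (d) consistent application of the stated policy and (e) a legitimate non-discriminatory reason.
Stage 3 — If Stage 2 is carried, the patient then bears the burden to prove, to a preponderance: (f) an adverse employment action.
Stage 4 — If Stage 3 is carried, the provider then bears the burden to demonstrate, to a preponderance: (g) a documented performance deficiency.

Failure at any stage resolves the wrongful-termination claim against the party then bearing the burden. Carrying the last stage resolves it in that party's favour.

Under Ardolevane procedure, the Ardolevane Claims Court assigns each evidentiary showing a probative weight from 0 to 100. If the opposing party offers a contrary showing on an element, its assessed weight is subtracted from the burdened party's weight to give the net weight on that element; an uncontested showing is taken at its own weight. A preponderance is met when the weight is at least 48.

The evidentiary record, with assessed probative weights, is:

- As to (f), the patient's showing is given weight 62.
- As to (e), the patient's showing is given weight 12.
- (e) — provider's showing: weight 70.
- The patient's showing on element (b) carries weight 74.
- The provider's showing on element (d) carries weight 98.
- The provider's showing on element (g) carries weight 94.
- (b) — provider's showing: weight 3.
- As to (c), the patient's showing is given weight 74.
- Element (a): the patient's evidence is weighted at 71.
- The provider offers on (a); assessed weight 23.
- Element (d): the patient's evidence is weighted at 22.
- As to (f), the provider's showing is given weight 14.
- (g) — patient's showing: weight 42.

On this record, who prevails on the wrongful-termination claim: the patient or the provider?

At Stage 1 the patient must meet a preponderance (weight is at least 48): on (a) the weight is 71 less the opposing 23 gives net 48, ≥ 48, so (a) meets the standard; on (b) the weight is 74 less the opposing 3 gives net 71, ≥ 48, so (b) meets the standard; on (c) the weight is 74, ≥ 48, so (c) meets the standard.
  Stage 1 is satisfied; the onus moves to the provider.
At Stage 2 the provider must meet a preponderance (weight is at least 48): on (d) the weight is 98 less the opposing 22 gives net 76, which does reach 48, so (d) meets the standard; on (e) the weight is 70 less the opposing 12 gives net 58, ≥ 48, so (e) meets the standard.
  The provider carries Stage 2; the patient now bears the burden.
At Stage 3 the patient must meet a preponderance (weight is at least 48): on (f) the weight is 62 less the opposing 14 gives net 48, ≥ 48, so (f) meets the standard.
  All elements met. The burden passes to the provider.
At Stage 4 the provider must meet a preponderance (weight is at least 48): on (g) the weight is 94 less the opposing 42 gives net 52, which does reach 48, so (g) meets the standard.
  The provider carries the last stage.
With every stage satisfied, the provider prevails.

provider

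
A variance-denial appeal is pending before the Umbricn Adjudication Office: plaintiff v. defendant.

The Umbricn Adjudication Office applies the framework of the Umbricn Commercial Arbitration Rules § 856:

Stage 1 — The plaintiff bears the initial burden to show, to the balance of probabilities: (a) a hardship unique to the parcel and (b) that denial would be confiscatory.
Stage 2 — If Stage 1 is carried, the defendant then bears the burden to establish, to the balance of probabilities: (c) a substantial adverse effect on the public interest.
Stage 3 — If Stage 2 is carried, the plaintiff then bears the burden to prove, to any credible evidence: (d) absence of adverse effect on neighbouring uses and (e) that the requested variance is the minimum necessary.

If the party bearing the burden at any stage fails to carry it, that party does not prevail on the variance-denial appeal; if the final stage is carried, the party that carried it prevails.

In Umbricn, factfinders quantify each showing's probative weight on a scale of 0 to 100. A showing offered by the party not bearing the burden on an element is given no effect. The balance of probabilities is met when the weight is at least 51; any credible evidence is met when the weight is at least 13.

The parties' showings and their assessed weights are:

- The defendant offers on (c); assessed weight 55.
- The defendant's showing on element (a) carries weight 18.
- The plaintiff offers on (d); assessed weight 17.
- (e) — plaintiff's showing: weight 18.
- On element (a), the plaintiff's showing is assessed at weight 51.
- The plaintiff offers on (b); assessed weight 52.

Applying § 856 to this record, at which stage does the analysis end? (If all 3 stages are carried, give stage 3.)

Stage 1 — burden on plaintiff; standard: the balance of probabilities (weight is at least 51).
    (a): 51 (defendant's 18 disregarded) ≥ 51 [met]
    (b): 52 ≥ 51 [met]
  Stage 1 carried; the burden shifts to the defendant.
Stage 2 — burden on defendant; standard: the balance of probabilities (weight is at least 51).
    (c): 55 ≥ 51 [met]
  Stage 2 is satisfied; the onus moves to the plaintiff.
Stage 3 — burden on plaintiff; standard: any credible evidence (weight is at least 13).
    (d): 17 ≥ 13 [met]
    (e): 18 ≥ 13 [met]
  The plaintiff carries the last stage.
Every stage carried; the plaintiff prevails.

stage 3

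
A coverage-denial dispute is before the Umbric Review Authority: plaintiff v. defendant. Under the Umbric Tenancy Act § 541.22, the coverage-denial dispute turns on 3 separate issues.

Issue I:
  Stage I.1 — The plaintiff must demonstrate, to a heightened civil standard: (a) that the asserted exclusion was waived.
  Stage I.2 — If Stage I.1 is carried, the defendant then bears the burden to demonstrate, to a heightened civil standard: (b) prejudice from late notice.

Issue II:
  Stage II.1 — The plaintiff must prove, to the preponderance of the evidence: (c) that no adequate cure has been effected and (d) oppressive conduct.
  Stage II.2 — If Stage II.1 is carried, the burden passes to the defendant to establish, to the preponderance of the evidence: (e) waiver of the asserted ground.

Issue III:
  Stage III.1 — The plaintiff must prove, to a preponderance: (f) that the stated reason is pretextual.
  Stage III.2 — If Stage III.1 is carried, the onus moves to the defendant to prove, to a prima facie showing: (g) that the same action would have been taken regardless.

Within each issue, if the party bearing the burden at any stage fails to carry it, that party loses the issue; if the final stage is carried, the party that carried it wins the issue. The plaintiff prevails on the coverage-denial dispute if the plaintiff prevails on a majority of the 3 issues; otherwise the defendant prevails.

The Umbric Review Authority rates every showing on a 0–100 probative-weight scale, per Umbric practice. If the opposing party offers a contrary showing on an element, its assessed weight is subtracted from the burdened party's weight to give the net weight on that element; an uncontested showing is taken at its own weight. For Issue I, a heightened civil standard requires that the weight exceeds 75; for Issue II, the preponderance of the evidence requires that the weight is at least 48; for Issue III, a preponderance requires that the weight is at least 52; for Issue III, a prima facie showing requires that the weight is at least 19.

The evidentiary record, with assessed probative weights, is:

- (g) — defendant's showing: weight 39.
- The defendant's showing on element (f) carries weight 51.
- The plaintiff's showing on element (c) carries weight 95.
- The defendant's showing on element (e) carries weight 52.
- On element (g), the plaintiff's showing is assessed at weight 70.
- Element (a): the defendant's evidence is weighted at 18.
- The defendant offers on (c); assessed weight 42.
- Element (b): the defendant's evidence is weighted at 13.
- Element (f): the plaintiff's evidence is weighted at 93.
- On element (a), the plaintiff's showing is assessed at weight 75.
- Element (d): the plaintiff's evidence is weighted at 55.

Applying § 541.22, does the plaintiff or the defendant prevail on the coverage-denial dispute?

— Issue I —
Stage I.1 — burden on plaintiff; standard: a heightened civil standard (weight exceeds 75).
    (a): 75 − 18 = 57 ≤ 75 [not met]
  Stage I.1 not carried; the plaintiff fails its burden.
So the defendant prevails on this issue.
— Issue II —
Stage II.1 (plaintiff, the preponderance of the evidence, weight is at least 48): (c) net 95−42=53 ≥ 48 — meets; (d) 55 ≥ 48 — meets.
  The plaintiff carries Stage II.1; the defendant now bears the burden.
Stage II.2 (defendant, the preponderance of the evidence, weight is at least 48): (e) 52 ≥ 48 — meets.
  Stage II.2 carried; the final stage is satisfied.
All stages carried — the defendant prevails on this issue.
— Issue III —
Stage III.1 (plaintiff, a preponderance, weight is at least 52): (f) net 93−51=42 < 52 — fails.
  Stage III.1 not carried; the plaintiff fails its burden.
The analysis ends at Stage III.1; the defendant prevails on this issue.
Per-issue: Issue I → defendant; Issue II → defendant; Issue III → defendant. The plaintiff must prevail on a majority of issues; overall, the defendant prevails.

defendant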